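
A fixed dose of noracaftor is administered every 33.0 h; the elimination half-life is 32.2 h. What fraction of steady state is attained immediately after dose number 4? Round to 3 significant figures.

k = ln 2 / 32.2 = 0.02153 h⁻¹
f_n = 1 − e^(−nkτ) = 1 − e^(−4 × 0.02153 × 33.0) = 1 − e^(−2.841) = 1 − 0.05834 ≈ 0.942

0.942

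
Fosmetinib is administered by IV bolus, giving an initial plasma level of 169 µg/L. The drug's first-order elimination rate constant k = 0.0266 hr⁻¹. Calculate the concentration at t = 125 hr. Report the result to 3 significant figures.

C(t) = C₀ e^(−kt) = 169 × e^(−0.02660 × 125) = 169 × e^(−3.325) = 169 × 0.03597 ≈ 6.08 µg/L

6.08 µg/L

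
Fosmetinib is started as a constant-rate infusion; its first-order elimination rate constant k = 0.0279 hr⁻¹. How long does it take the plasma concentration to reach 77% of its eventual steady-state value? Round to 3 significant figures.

52.7 hours

f = 1 − e^(−kt)  ⇒  t = −ln(1 − f) / k
t = −ln(1 − 0.77) / 0.02790 = 1.470 / 0.02790 ≈ 52.7 hours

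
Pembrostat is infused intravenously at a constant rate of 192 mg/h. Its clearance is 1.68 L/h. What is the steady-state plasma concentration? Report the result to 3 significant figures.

114 mg/L

Css = infusion rate / CL = 192 / 1.68 ≈ 114 mg/L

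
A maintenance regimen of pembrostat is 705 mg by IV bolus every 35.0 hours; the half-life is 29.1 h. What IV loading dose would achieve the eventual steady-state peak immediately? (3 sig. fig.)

k = ln 2 / 29.1 = 0.02382 h⁻¹
Accumulation ratio R = 1 / (1 − e^(−kτ)) = 1 / (1 − e^(−0.02382×35.0)) = 1 / (1 − 0.4344) = 1.768
Loading dose = maintenance dose × R = 705 × 1.768 ≈ 1250 mg

1250 mg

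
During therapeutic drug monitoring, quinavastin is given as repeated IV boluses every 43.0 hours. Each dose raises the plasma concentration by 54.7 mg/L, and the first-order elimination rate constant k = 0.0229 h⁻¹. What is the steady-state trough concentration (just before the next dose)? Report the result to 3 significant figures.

32.6 mg/L

Fraction remaining after one interval: e^(−kτ) = e^(−0.02290 × 43.0) = 0.3736
R = 1 / (1 − 0.3736) = 1.596
Css,max = 54.7 × 1.596 = 87.32 mg/L
Css,min = Css,max × e^(−kτ) = 87.32 × 0.3736 ≈ 32.6 mg/L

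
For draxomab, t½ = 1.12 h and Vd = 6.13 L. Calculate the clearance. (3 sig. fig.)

k = ln 2 / t½ = ln 2 / 1.12 = 0.6189 h⁻¹
CL = k · V = 0.6189 × 6.13 ≈ 3.79 L/h

3.79 L/h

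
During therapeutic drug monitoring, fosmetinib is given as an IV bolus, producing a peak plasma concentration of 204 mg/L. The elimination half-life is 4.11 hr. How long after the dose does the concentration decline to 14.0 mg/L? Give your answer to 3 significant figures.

k = ln 2 / 4.11 = 0.1686 hr⁻¹
C(t) = C₀ e^(−kt)  ⇒  t = ln(C₀/C) / k
t = ln(204/14.0) / 0.1686 = 2.679 / 0.1686 ≈ 15.9 hours

15.9 hours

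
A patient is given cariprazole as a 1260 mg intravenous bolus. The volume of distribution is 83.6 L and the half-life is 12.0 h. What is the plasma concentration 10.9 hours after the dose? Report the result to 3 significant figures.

C₀ = dose / V = 1260 / 83.6 = 15.07 µg/mL
k = ln 2 / 12.0 = 0.05776 h⁻¹
C(t) = C₀ e^(−kt) = 15.07 × e^(−0.05776 × 10.9) = 15.07 × e^(−0.6296) = 15.07 × 0.5328 ≈ 8.03 µg/mL

8.03 µg/mL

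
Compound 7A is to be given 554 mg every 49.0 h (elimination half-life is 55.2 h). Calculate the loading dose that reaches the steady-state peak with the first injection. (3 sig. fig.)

k = ln 2 / 55.2 = 0.01256 h⁻¹
Accumulation ratio R = 1 / (1 − e^(−kτ)) = 1 / (1 − e^(−0.01256×49.0)) = 1 / (1 − 0.5405) = 2.176
Loading dose = maintenance dose × R = 554 × 2.176 ≈ 1210 mg

1210 mg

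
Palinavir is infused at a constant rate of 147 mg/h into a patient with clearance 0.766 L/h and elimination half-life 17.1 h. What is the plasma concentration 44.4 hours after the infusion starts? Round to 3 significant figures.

Css = rate / CL = 147 / 0.766 = 191.9 mg/L
k = ln 2 / 17.1 = 0.04053 h⁻¹
C(t) = Css (1 − e^(−kt)) = 191.9 × (1 − e^(−1.800)) = 191.9 × 0.8347 ≈ 160 mg/L

160 mg/L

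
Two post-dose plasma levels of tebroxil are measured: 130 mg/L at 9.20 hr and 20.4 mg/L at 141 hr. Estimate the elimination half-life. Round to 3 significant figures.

49.3 hours

k = ln(C₁/C₂) / (t₂ − t₁) = ln(130/20.4) / (141 − 9.20)
  = 1.852 / 131.8 = 0.01405 hr⁻¹
t½ = ln 2 / k = ln 2 / 0.01405 ≈ 49.3 hours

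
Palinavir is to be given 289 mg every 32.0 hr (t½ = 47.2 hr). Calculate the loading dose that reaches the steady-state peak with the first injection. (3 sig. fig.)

k = ln 2 / 47.2 = 0.01469 hr⁻¹
Accumulation ratio R = 1 / (1 − e^(−kτ)) = 1 / (1 − e^(−0.01469×32.0)) = 1 / (1 − 0.6250) = 2.667
Loading dose = maintenance dose × R = 289 × 2.667 ≈ 771 mg

771 mg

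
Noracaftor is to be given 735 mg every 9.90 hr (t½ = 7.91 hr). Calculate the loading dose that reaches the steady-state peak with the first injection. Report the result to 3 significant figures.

1270 mg

k = ln 2 / 7.91 = 0.08763 hr⁻¹
Accumulation ratio R = 1 / (1 − e^(−kτ)) = 1 / (1 − e^(−0.08763×9.90)) = 1 / (1 − 0.4200) = 1.724
Loading dose = maintenance dose × R = 735 × 1.724 ≈ 1270 mg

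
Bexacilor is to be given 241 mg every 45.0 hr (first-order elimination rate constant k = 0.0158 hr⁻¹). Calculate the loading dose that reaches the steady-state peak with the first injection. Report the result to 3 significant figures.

Accumulation ratio R = 1 / (1 − e^(−kτ)) = 1 / (1 − e^(−0.01580×45.0)) = 1 / (1 − 0.4912) = 1.965
Loading dose = maintenance dose × R = 241 × 1.965 ≈ 474 mg

474 mg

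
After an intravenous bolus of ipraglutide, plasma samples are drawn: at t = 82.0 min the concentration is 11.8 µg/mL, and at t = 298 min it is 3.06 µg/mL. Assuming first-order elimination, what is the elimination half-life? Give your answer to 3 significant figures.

k = ln(C₁/C₂) / (t₂ − t₁) = ln(11.8/3.06) / (298 − 82.0)
  = 1.350 / 216.0 = 0.006249 min⁻¹
t½ = ln 2 / k = ln 2 / 0.006249 ≈ 111 minutes

111 minutes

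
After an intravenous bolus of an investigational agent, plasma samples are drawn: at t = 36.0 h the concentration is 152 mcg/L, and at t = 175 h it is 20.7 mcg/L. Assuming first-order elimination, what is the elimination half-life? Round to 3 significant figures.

48.3 hours

k = ln(C₁/C₂) / (t₂ − t₁) = ln(152/20.7) / (175 − 36.0)
  = 1.994 / 139.0 = 0.01434 h⁻¹
t½ = ln 2 / k = ln 2 / 0.01434 ≈ 48.3 hours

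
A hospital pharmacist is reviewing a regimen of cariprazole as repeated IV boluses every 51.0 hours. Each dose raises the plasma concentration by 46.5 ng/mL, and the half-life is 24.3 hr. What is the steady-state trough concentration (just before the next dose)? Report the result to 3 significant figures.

14.2 ng/mL

k = ln 2 / 24.3 = 0.02852 hr⁻¹
Fraction remaining after one interval: e^(−kτ) = e^(−0.02852 × 51.0) = 0.2335
R = 1 / (1 − 0.2335) = 1.305
Css,max = 46.5 × 1.305 = 60.66 ng/mL
Css,min = Css,max × e^(−kτ) = 60.66 × 0.2335 ≈ 14.2 ng/mL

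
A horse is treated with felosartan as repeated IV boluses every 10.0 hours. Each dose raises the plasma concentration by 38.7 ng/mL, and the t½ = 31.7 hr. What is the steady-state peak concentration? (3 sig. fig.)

197 ng/mL

k = ln 2 / 31.7 = 0.02187 hr⁻¹
Fraction remaining after one interval: e^(−kτ) = e^(−0.02187 × 10.0) = 0.8036
R = 1 / (1 − 0.8036) = 5.092
Css,max = 38.7 × 5.092 ≈ 197 ng/mL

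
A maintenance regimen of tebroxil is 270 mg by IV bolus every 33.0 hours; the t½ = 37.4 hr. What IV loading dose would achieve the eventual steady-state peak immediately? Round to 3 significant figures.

590 mg

k = ln 2 / 37.4 = 0.01853 hr⁻¹
Accumulation ratio R = 1 / (1 − e^(−kτ)) = 1 / (1 − e^(−0.01853×33.0)) = 1 / (1 − 0.5425) = 2.186
Loading dose = maintenance dose × R = 270 × 2.186 ≈ 590 mg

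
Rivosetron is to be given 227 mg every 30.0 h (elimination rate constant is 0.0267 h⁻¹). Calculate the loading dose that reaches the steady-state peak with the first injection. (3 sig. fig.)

412 mg

Accumulation ratio R = 1 / (1 − e^(−kτ)) = 1 / (1 − e^(−0.02670×30.0)) = 1 / (1 − 0.4489) = 1.814
Loading dose = maintenance dose × R = 227 × 1.814 ≈ 412 mg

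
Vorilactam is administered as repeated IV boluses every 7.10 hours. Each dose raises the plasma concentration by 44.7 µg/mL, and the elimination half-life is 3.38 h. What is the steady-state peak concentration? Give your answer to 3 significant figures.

k = ln 2 / 3.38 = 0.2051 h⁻¹
Fraction remaining after one interval: e^(−kτ) = e^(−0.2051 × 7.10) = 0.2332
R = 1 / (1 − 0.2332) = 1.304
Css,max = 44.7 × 1.304 ≈ 58.3 µg/mL

58.3 µg/mL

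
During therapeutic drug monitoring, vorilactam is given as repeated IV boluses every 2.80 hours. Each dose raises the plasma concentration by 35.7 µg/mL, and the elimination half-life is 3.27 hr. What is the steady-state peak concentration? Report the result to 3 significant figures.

79.8 µg/mL

k = ln 2 / 3.27 = 0.2120 hr⁻¹
Fraction remaining after one interval: e^(−kτ) = e^(−0.2120 × 2.80) = 0.5524
R = 1 / (1 − 0.5524) = 2.234
Css,max = 35.7 × 2.234 ≈ 79.8 µg/mL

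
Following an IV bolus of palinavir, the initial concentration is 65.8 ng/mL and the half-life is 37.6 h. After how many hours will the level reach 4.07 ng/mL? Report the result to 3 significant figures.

k = ln 2 / 37.6 = 0.01843 h⁻¹
C(t) = C₀ e^(−kt)  ⇒  t = ln(C₀/C) / k
t = ln(65.8/4.07) / 0.01843 = 2.783 / 0.01843 ≈ 151 hours

151 hours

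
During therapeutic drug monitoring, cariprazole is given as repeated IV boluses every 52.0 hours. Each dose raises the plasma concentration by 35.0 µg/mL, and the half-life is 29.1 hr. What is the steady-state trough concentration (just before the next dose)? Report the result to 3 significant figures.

k = ln 2 / 29.1 = 0.02382 hr⁻¹
Fraction remaining after one interval: e^(−kτ) = e^(−0.02382 × 52.0) = 0.2898
R = 1 / (1 − 0.2898) = 1.408
Css,max = 35.0 × 1.408 = 49.28 µg/mL
Css,min = Css,max × e^(−kτ) = 49.28 × 0.2898 ≈ 14.3 µg/mL

14.3 µg/mL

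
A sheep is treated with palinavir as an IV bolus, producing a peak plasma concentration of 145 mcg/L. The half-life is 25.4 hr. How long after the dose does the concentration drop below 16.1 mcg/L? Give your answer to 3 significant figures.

80.5 hours

k = ln 2 / 25.4 = 0.02729 hr⁻¹
C(t) = C₀ e^(−kt)  ⇒  t = ln(C₀/C) / k
t = ln(145/16.1) / 0.02729 = 2.198 / 0.02729 ≈ 80.5 hours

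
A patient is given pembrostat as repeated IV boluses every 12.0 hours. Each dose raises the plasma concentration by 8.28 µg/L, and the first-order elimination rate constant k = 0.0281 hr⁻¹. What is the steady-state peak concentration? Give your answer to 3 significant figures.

Fraction remaining after one interval: e^(−kτ) = e^(−0.02810 × 12.0) = 0.7138
R = 1 / (1 − 0.7138) = 3.494
Css,max = 8.28 × 3.494 ≈ 28.9 µg/L

28.9 µg/L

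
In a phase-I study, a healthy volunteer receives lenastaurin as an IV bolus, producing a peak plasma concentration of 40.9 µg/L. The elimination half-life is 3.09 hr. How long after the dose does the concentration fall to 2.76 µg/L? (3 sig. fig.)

12.0 hours

k = ln 2 / 3.09 = 0.2243 hr⁻¹
C(t) = C₀ e^(−kt)  ⇒  t = ln(C₀/C) / k
t = ln(40.9/2.76) / 0.2243 = 2.696 / 0.2243 ≈ 12.0 hours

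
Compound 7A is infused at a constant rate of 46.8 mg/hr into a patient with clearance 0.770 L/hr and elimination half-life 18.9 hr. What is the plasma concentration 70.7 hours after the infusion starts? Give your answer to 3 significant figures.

Css = rate / CL = 46.8 / 0.770 = 60.78 mg/L
k = ln 2 / 18.9 = 0.03667 hr⁻¹
C(t) = Css (1 − e^(−kt)) = 60.78 × (1 − e^(−2.593)) = 60.78 × 0.9252 ≈ 56.2 mg/L

56.2 mg/L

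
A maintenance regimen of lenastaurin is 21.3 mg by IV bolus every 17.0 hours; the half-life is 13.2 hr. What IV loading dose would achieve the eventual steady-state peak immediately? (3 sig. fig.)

36.1 mg

k = ln 2 / 13.2 = 0.05251 hr⁻¹
Accumulation ratio R = 1 / (1 − e^(−kτ)) = 1 / (1 − e^(−0.05251×17.0)) = 1 / (1 − 0.4096) = 1.694
Loading dose = maintenance dose × R = 21.3 × 1.694 ≈ 36.1 mg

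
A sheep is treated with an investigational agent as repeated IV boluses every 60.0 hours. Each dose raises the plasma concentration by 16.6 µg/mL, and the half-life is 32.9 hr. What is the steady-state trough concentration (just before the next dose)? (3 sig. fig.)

6.54 µg/mL

k = ln 2 / 32.9 = 0.02107 hr⁻¹
Fraction remaining after one interval: e^(−kτ) = e^(−0.02107 × 60.0) = 0.2825
R = 1 / (1 − 0.2825) = 1.394
Css,max = 16.6 × 1.394 = 23.14 µg/mL
Css,min = Css,max × e^(−kτ) = 23.14 × 0.2825 ≈ 6.54 µg/mL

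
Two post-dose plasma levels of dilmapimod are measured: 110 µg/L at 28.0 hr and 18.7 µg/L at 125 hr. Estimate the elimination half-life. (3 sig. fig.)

k = ln(C₁/C₂) / (t₂ − t₁) = ln(110/18.7) / (125 − 28.0)
  = 1.772 / 97.00 = 0.01827 hr⁻¹
t½ = ln 2 / k = ln 2 / 0.01827 ≈ 37.9 hours

37.9 hours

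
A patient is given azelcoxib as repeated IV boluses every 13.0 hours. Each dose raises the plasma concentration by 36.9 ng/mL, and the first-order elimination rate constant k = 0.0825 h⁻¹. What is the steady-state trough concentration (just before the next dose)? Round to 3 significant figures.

Fraction remaining after one interval: e^(−kτ) = e^(−0.08250 × 13.0) = 0.3422
R = 1 / (1 − 0.3422) = 1.520
Css,max = 36.9 × 1.520 = 56.09 ng/mL
Css,min = Css,max × e^(−kτ) = 56.09 × 0.3422 ≈ 19.2 ng/mL

19.2 ng/mL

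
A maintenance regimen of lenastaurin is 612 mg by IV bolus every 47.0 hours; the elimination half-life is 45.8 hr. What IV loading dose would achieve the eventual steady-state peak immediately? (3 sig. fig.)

k = ln 2 / 45.8 = 0.01513 hr⁻¹
Accumulation ratio R = 1 / (1 − e^(−kτ)) = 1 / (1 − e^(−0.01513×47.0)) = 1 / (1 − 0.4910) = 1.965
Loading dose = maintenance dose × R = 612 × 1.965 ≈ 1200 mg

1200 mg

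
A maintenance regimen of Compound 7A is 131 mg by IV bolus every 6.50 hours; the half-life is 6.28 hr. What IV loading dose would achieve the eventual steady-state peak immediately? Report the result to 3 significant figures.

k = ln 2 / 6.28 = 0.1104 hr⁻¹
Accumulation ratio R = 1 / (1 − e^(−kτ)) = 1 / (1 − e^(−0.1104×6.50)) = 1 / (1 − 0.4880) = 1.953
Loading dose = maintenance dose × R = 131 × 1.953 ≈ 256 mg

256 mg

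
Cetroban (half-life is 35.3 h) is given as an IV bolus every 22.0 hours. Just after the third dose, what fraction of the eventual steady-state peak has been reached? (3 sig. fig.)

k = ln 2 / 35.3 = 0.01964 h⁻¹
f_n = 1 − e^(−nkτ) = 1 − e^(−3 × 0.01964 × 22.0) = 1 − e^(−1.296) = 1 − 0.2736 ≈ 0.726

0.726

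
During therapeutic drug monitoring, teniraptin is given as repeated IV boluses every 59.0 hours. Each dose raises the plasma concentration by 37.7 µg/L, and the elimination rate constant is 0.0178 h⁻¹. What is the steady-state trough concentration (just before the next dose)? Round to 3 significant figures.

20.3 µg/L

Fraction remaining after one interval: e^(−kτ) = e^(−0.01780 × 59.0) = 0.3499
R = 1 / (1 − 0.3499) = 1.538
Css,max = 37.7 × 1.538 = 57.99 µg/L
Css,min = Css,max × e^(−kτ) = 57.99 × 0.3499 ≈ 20.3 µg/L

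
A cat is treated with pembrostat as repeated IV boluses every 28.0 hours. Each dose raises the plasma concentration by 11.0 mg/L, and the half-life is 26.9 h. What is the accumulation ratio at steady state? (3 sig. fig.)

k = ln 2 / 26.9 = 0.02577 h⁻¹
Fraction remaining after one interval: e^(−kτ) = e^(−0.02577 × 28.0) = 0.4860
R = 1 / (1 − 0.4860) = 1 / 0.5140 ≈ 1.95

1.95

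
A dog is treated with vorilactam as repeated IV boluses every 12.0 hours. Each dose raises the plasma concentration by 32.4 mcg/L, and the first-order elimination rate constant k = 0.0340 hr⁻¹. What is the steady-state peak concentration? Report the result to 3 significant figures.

96.7 mcg/L

Fraction remaining after one interval: e^(−kτ) = e^(−0.03400 × 12.0) = 0.6650
R = 1 / (1 − 0.6650) = 2.985
Css,max = 32.4 × 2.985 ≈ 96.7 mcg/L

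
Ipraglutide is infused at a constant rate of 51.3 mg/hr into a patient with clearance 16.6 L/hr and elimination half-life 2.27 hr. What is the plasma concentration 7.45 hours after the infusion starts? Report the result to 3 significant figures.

2.77 mg/L

Css = rate / CL = 51.3 / 16.6 = 3.090 mg/L
k = ln 2 / 2.27 = 0.3054 hr⁻¹
C(t) = Css (1 − e^(−kt)) = 3.090 × (1 − e^(−2.275)) = 3.090 × 0.8972 ≈ 2.77 mg/L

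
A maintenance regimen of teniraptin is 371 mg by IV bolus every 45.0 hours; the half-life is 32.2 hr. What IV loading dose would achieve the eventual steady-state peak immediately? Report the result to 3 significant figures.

k = ln 2 / 32.2 = 0.02153 hr⁻¹
Accumulation ratio R = 1 / (1 − e^(−kτ)) = 1 / (1 − e^(−0.02153×45.0)) = 1 / (1 − 0.3796) = 1.612
Loading dose = maintenance dose × R = 371 × 1.612 ≈ 598 mg

598 mg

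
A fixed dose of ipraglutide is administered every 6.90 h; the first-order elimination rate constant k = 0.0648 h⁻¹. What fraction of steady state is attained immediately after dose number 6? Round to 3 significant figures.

0.932

f_n = 1 − e^(−nkτ) = 1 − e^(−6 × 0.06480 × 6.90) = 1 − e^(−2.683) = 1 − 0.06838 ≈ 0.932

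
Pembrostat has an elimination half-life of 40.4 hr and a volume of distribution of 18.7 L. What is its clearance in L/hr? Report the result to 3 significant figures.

k = ln 2 / t½ = ln 2 / 40.4 = 0.01716 hr⁻¹
CL = k · V = 0.01716 × 18.7 ≈ 0.321 L/hr

0.321 L/hr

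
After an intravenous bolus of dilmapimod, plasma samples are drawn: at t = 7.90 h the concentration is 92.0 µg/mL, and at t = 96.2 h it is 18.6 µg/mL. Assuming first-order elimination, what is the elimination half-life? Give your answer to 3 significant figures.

k = ln(C₁/C₂) / (t₂ − t₁) = ln(92.0/18.6) / (96.2 − 7.90)
  = 1.599 / 88.30 = 0.01810 h⁻¹
t½ = ln 2 / k = ln 2 / 0.01810 ≈ 38.3 hours

38.3 hours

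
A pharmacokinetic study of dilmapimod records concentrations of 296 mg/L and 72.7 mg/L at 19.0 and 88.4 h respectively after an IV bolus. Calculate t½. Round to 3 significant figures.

34.3 hours

k = ln(C₁/C₂) / (t₂ − t₁) = ln(296/72.7) / (88.4 − 19.0)
  = 1.404 / 69.40 = 0.02023 h⁻¹
t½ = ln 2 / k = ln 2 / 0.02023 ≈ 34.3 hours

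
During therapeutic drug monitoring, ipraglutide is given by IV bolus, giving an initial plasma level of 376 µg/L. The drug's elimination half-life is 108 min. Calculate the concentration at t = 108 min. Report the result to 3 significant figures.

k = ln 2 / 108 = 0.006418 min⁻¹
C(t) = C₀ e^(−kt) = 376 × e^(−0.006418 × 108) = 376 × e^(−0.6931) = 376 × 0.5000 ≈ 188 µg/L

188 µg/L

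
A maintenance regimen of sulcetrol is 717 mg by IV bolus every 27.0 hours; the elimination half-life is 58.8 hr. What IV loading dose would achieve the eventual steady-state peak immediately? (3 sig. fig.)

2630 mg

k = ln 2 / 58.8 = 0.01179 hr⁻¹
Accumulation ratio R = 1 / (1 − e^(−kτ)) = 1 / (1 − e^(−0.01179×27.0)) = 1 / (1 − 0.7274) = 3.668
Loading dose = maintenance dose × R = 717 × 3.668 ≈ 2630 mg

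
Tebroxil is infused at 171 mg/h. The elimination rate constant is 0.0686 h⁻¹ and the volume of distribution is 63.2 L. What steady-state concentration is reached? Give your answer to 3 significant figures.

CL = k · V = 0.0686 × 63.2 = 4.336 L/h
Css = rate / CL = 171 / 4.336 ≈ 39.4 µg/mL

39.4 µg/mL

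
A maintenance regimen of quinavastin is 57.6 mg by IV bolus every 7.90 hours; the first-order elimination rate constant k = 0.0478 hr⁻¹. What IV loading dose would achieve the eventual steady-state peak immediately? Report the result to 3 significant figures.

183 mg

Accumulation ratio R = 1 / (1 − e^(−kτ)) = 1 / (1 − e^(−0.04780×7.90)) = 1 / (1 − 0.6855) = 3.180
Loading dose = maintenance dose × R = 57.6 × 3.180 ≈ 183 mg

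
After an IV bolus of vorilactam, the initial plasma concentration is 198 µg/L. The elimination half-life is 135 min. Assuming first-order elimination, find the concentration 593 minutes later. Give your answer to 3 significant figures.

k = ln 2 / 135 = 0.005134 min⁻¹
593 min is 4.393 half-lives, so C = 198 × (1/2)^4.393 = 198 × 0.04761 ≈ 9.43 µg/L

9.43 µg/L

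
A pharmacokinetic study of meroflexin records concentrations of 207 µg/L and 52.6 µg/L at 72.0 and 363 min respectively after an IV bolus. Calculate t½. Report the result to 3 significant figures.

k = ln(C₁/C₂) / (t₂ − t₁) = ln(207/52.6) / (363 − 72.0)
  = 1.370 / 291.0 = 0.004708 min⁻¹
t½ = ln 2 / k = ln 2 / 0.004708 ≈ 147 minutes

147 minutes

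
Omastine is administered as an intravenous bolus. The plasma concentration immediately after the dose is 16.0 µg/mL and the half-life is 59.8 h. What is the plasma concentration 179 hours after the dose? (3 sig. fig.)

2.01 µg/mL

k = ln 2 / 59.8 = 0.01159 h⁻¹
C(t) = C₀ e^(−kt) = 16.0 × e^(−0.01159 × 179) = 16.0 × e^(−2.075) = 16.0 × 0.1256 ≈ 2.01 µg/mL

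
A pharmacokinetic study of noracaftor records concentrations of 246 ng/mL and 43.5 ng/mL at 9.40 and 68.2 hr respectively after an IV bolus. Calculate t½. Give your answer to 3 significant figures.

23.5 hours

k = ln(C₁/C₂) / (t₂ − t₁) = ln(246/43.5) / (68.2 − 9.40)
  = 1.733 / 58.80 = 0.02947 hr⁻¹
t½ = ln 2 / k = ln 2 / 0.02947 ≈ 23.5 hours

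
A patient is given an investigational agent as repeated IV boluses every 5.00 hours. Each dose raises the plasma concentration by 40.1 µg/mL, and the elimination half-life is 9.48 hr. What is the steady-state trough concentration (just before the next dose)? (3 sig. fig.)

k = ln 2 / 9.48 = 0.07312 hr⁻¹
Fraction remaining after one interval: e^(−kτ) = e^(−0.07312 × 5.00) = 0.6938
R = 1 / (1 − 0.6938) = 3.266
Css,max = 40.1 × 3.266 = 131.0 µg/mL
Css,min = Css,max × e^(−kτ) = 131.0 × 0.6938 ≈ 90.9 µg/mL

90.9 µg/mL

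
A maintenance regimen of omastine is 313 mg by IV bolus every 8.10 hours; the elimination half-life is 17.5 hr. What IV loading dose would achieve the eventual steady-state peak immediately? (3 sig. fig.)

1140 mg

k = ln 2 / 17.5 = 0.03961 hr⁻¹
Accumulation ratio R = 1 / (1 − e^(−kτ)) = 1 / (1 − e^(−0.03961×8.10)) = 1 / (1 − 0.7255) = 3.644
Loading dose = maintenance dose × R = 313 × 3.644 ≈ 1140 mg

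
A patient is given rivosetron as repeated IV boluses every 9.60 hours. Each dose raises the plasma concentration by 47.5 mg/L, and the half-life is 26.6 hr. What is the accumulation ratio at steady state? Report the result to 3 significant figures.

4.52

k = ln 2 / 26.6 = 0.02606 hr⁻¹
Fraction remaining after one interval: e^(−kτ) = e^(−0.02606 × 9.60) = 0.7787
R = 1 / (1 − 0.7787) = 1 / 0.2213 ≈ 4.52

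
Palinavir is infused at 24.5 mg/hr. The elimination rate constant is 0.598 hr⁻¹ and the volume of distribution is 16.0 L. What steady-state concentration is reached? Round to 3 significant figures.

CL = k · V = 0.598 × 16.0 = 9.568 L/hr
Css = rate / CL = 24.5 / 9.568 ≈ 2.56 µg/mL

2.56 µg/mL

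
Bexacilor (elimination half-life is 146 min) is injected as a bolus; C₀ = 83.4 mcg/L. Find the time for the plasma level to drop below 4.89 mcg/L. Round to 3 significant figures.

597 minutes

k = ln 2 / 146 = 0.004748 min⁻¹
C(t) = C₀ e^(−kt)  ⇒  t = ln(C₀/C) / k
t = ln(83.4/4.89) / 0.004748 = 2.836 / 0.004748 ≈ 597 minutes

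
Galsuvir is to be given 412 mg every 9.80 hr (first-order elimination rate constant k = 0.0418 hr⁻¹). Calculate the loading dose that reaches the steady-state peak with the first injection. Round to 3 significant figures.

Accumulation ratio R = 1 / (1 − e^(−kτ)) = 1 / (1 − e^(−0.04180×9.80)) = 1 / (1 − 0.6639) = 2.975
Loading dose = maintenance dose × R = 412 × 2.975 ≈ 1230 mg

1230 mg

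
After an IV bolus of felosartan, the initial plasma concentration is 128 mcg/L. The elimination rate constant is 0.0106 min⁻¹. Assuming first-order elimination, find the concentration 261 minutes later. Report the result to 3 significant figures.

C(t) = C₀ e^(−kt) = 128 × e^(−0.01060 × 261) = 128 × e^(−2.767) = 128 × 0.06288 ≈ 8.05 mcg/L

8.05 mcg/L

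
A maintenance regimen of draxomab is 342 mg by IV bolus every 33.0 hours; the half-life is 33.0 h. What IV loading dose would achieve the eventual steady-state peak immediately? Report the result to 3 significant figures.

684 mg

k = ln 2 / 33.0 = 0.02100 h⁻¹
Accumulation ratio R = 1 / (1 − e^(−kτ)) = 1 / (1 − e^(−0.02100×33.0)) = 1 / (1 − 0.5000) = 2.000
Loading dose = maintenance dose × R = 342 × 2.000 ≈ 684 mg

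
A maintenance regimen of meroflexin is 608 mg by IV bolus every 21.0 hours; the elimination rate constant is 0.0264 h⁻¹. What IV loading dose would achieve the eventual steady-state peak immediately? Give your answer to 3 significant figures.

1430 mg

Accumulation ratio R = 1 / (1 − e^(−kτ)) = 1 / (1 − e^(−0.02640×21.0)) = 1 / (1 − 0.5744) = 2.350
Loading dose = maintenance dose × R = 608 × 2.350 ≈ 1430 mg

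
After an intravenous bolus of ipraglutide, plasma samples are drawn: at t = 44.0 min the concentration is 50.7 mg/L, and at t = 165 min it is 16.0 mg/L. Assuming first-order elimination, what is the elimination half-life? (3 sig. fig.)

72.7 minutes

k = ln(C₁/C₂) / (t₂ − t₁) = ln(50.7/16.0) / (165 − 44.0)
  = 1.153 / 121.0 = 0.009532 min⁻¹
t½ = ln 2 / k = ln 2 / 0.009532 ≈ 72.7 minutes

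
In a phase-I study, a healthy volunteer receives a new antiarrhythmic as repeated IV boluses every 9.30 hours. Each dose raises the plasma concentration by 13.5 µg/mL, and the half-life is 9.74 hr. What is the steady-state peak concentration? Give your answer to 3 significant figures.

k = ln 2 / 9.74 = 0.07117 hr⁻¹
Fraction remaining after one interval: e^(−kτ) = e^(−0.07117 × 9.30) = 0.5159
R = 1 / (1 − 0.5159) = 2.066
Css,max = 13.5 × 2.066 ≈ 27.9 µg/mL

27.9 µg/mL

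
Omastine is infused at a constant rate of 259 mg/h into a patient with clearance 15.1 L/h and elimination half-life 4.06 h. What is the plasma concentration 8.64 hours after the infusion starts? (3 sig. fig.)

13.2 mg/L

Css = rate / CL = 259 / 15.1 = 17.15 mg/L
k = ln 2 / 4.06 = 0.1707 h⁻¹
C(t) = Css (1 − e^(−kt)) = 17.15 × (1 − e^(−1.475)) = 17.15 × 0.7712 ≈ 13.2 mg/L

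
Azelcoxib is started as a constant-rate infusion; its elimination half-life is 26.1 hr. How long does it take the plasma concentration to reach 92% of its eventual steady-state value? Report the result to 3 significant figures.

95.1 hours

k = ln 2 / 26.1 = 0.02656 hr⁻¹
f = 1 − e^(−kt)  ⇒  t = −ln(1 − f) / k
t = −ln(1 − 0.92) / 0.02656 = 2.526 / 0.02656 ≈ 95.1 hours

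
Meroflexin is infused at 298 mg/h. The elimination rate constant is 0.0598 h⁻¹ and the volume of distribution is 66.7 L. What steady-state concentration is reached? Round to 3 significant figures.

74.7 mg/L

CL = k · V = 0.0598 × 66.7 = 3.989 L/h
Css = rate / CL = 298 / 3.989 ≈ 74.7 mg/L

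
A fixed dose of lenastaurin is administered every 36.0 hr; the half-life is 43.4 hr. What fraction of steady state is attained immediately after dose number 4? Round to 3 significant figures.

0.900

k = ln 2 / 43.4 = 0.01597 hr⁻¹
f_n = 1 − e^(−nkτ) = 1 − e^(−4 × 0.01597 × 36.0) = 1 − e^(−2.300) = 1 − 0.1003 ≈ 0.900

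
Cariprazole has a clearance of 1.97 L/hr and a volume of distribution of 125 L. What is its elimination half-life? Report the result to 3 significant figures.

k = CL / V = 1.97 / 125 = 0.01576 hr⁻¹
t½ = ln 2 / k = ln 2 / 0.01576 ≈ 44.0 hours

44.0 hours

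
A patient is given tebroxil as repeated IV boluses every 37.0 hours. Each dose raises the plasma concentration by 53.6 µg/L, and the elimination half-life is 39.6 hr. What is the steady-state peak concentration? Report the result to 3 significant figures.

112 µg/L

k = ln 2 / 39.6 = 0.01750 hr⁻¹
Fraction remaining after one interval: e^(−kτ) = e^(−0.01750 × 37.0) = 0.5233
R = 1 / (1 − 0.5233) = 2.098
Css,max = 53.6 × 2.098 ≈ 112 µg/L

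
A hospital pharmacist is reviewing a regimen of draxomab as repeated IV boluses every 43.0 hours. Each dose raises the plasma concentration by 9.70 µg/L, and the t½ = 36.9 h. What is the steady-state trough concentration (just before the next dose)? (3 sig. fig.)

7.80 µg/L

k = ln 2 / 36.9 = 0.01878 h⁻¹
Fraction remaining after one interval: e^(−kτ) = e^(−0.01878 × 43.0) = 0.4459
R = 1 / (1 − 0.4459) = 1.805
Css,max = 9.70 × 1.805 = 17.50 µg/L
Css,min = Css,max × e^(−kτ) = 17.50 × 0.4459 ≈ 7.80 µg/L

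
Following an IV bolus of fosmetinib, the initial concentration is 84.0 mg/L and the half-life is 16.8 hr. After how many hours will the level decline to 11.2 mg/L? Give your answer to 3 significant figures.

k = ln 2 / 16.8 = 0.04126 hr⁻¹
C(t) = C₀ e^(−kt)  ⇒  t = ln(C₀/C) / k
t = ln(84.0/11.2) / 0.04126 = 2.015 / 0.04126 ≈ 48.8 hours

48.8 hours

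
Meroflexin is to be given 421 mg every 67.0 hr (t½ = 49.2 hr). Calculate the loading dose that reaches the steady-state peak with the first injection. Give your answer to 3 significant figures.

k = ln 2 / 49.2 = 0.01409 hr⁻¹
Accumulation ratio R = 1 / (1 − e^(−kτ)) = 1 / (1 − e^(−0.01409×67.0)) = 1 / (1 − 0.3891) = 1.637
Loading dose = maintenance dose × R = 421 × 1.637 ≈ 689 mg

689 mg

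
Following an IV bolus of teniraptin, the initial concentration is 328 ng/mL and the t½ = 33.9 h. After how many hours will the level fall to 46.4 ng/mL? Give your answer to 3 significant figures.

95.6 hours

k = ln 2 / 33.9 = 0.02045 h⁻¹
C(t) = C₀ e^(−kt)  ⇒  t = ln(C₀/C) / k
t = ln(328/46.4) / 0.02045 = 1.956 / 0.02045 ≈ 95.6 hours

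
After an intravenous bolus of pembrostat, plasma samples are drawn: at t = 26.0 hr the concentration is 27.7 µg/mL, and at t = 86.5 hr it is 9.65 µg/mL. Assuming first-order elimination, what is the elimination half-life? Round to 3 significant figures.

39.8 hours

k = ln(C₁/C₂) / (t₂ − t₁) = ln(27.7/9.65) / (86.5 − 26.0)
  = 1.054 / 60.50 = 0.01743 hr⁻¹
t½ = ln 2 / k = ln 2 / 0.01743 ≈ 39.8 hours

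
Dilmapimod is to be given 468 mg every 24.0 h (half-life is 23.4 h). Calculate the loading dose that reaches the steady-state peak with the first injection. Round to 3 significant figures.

920 mg

k = ln 2 / 23.4 = 0.02962 h⁻¹
Accumulation ratio R = 1 / (1 − e^(−kτ)) = 1 / (1 − e^(−0.02962×24.0)) = 1 / (1 − 0.4912) = 1.965
Loading dose = maintenance dose × R = 468 × 1.965 ≈ 920 mg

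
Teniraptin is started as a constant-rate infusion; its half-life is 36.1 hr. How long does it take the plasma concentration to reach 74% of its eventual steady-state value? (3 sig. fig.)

70.2 hours

k = ln 2 / 36.1 = 0.01920 hr⁻¹
f = 1 − e^(−kt)  ⇒  t = −ln(1 − f) / k
t = −ln(1 − 0.74) / 0.01920 = 1.347 / 0.01920 ≈ 70.2 hours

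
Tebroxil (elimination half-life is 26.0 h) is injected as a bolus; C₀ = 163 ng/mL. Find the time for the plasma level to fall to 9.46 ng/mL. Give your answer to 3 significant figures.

k = ln 2 / 26.0 = 0.02666 h⁻¹
C(t) = C₀ e^(−kt)  ⇒  t = ln(C₀/C) / k
t = ln(163/9.46) / 0.02666 = 2.847 / 0.02666 ≈ 107 hours

107 hours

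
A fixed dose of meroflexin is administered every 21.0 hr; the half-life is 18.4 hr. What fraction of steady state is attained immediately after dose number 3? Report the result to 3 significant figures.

k = ln 2 / 18.4 = 0.03767 hr⁻¹
f_n = 1 − e^(−nkτ) = 1 − e^(−3 × 0.03767 × 21.0) = 1 − e^(−2.373) = 1 − 0.09318 ≈ 0.907

0.907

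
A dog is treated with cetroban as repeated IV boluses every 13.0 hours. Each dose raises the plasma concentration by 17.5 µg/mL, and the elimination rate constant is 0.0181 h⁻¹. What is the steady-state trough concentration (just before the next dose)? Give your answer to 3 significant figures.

66.0 µg/mL

Fraction remaining after one interval: e^(−kτ) = e^(−0.01810 × 13.0) = 0.7903
R = 1 / (1 − 0.7903) = 4.769
Css,max = 17.5 × 4.769 = 83.47 µg/mL
Css,min = Css,max × e^(−kτ) = 83.47 × 0.7903 ≈ 66.0 µg/mL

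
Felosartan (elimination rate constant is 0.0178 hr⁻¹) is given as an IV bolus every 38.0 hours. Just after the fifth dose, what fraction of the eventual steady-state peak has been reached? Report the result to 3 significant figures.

0.966

f_n = 1 − e^(−nkτ) = 1 − e^(−5 × 0.01780 × 38.0) = 1 − e^(−3.382) = 1 − 0.03398 ≈ 0.966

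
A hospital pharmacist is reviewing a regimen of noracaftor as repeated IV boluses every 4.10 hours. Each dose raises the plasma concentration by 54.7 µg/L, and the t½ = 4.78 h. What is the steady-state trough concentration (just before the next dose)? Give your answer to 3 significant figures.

67.3 µg/L

k = ln 2 / 4.78 = 0.1450 h⁻¹
Fraction remaining after one interval: e^(−kτ) = e^(−0.1450 × 4.10) = 0.5518
R = 1 / (1 − 0.5518) = 2.231
Css,max = 54.7 × 2.231 = 122.0 µg/L
Css,min = Css,max × e^(−kτ) = 122.0 × 0.5518 ≈ 67.3 µg/L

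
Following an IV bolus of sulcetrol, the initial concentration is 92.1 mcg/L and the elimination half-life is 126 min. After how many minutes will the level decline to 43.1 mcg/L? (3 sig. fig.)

138 minutes

k = ln 2 / 126 = 0.005501 min⁻¹
C(t) = C₀ e^(−kt)  ⇒  t = ln(C₀/C) / k
t = ln(92.1/43.1) / 0.005501 = 0.7594 / 0.005501 ≈ 138 minutes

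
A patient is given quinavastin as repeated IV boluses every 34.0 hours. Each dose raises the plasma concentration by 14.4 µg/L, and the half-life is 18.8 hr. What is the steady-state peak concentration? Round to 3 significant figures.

20.2 µg/L

k = ln 2 / 18.8 = 0.03687 hr⁻¹
Fraction remaining after one interval: e^(−kτ) = e^(−0.03687 × 34.0) = 0.2855
R = 1 / (1 − 0.2855) = 1.400
Css,max = 14.4 × 1.400 ≈ 20.2 µg/L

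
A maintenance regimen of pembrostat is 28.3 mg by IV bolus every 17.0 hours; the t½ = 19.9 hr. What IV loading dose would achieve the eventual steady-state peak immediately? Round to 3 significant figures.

63.3 mg

k = ln 2 / 19.9 = 0.03483 hr⁻¹
Accumulation ratio R = 1 / (1 − e^(−kτ)) = 1 / (1 − e^(−0.03483×17.0)) = 1 / (1 − 0.5531) = 2.238
Loading dose = maintenance dose × R = 28.3 × 2.238 ≈ 63.3 mg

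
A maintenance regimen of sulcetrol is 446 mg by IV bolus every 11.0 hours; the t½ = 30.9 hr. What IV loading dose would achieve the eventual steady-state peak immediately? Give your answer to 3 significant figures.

2040 mg

k = ln 2 / 30.9 = 0.02243 hr⁻¹
Accumulation ratio R = 1 / (1 − e^(−kτ)) = 1 / (1 − e^(−0.02243×11.0)) = 1 / (1 − 0.7813) = 4.573
Loading dose = maintenance dose × R = 446 × 4.573 ≈ 2040 mg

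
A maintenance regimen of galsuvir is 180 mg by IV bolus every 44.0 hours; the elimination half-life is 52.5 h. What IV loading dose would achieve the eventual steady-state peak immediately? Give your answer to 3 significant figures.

409 mg

k = ln 2 / 52.5 = 0.01320 h⁻¹
Accumulation ratio R = 1 / (1 − e^(−kτ)) = 1 / (1 − e^(−0.01320×44.0)) = 1 / (1 − 0.5594) = 2.270
Loading dose = maintenance dose × R = 180 × 2.270 ≈ 409 mg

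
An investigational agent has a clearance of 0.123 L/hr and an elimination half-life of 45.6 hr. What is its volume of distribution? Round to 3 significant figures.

k = ln 2 / t½ = ln 2 / 45.6 = 0.01520 hr⁻¹
V = CL / k = 0.123 / 0.01520 ≈ 8.09 L

8.09 L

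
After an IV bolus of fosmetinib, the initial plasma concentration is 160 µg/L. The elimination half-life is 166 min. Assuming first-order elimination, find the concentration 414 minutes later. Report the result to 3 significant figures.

28.4 µg/L

k = ln 2 / 166 = 0.004176 min⁻¹
414 min is 2.494 half-lives, so C = 160 × (1/2)^2.494 = 160 × 0.1775 ≈ 28.4 µg/L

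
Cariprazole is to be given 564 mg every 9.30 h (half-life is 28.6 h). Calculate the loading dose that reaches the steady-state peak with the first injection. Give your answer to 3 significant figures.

k = ln 2 / 28.6 = 0.02424 h⁻¹
Accumulation ratio R = 1 / (1 − e^(−kτ)) = 1 / (1 − e^(−0.02424×9.30)) = 1 / (1 − 0.7982) = 4.955
Loading dose = maintenance dose × R = 564 × 4.955 ≈ 2790 mg

2790 mg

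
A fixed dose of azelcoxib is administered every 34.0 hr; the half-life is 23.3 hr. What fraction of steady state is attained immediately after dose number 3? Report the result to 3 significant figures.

k = ln 2 / 23.3 = 0.02975 hr⁻¹
f_n = 1 − e^(−nkτ) = 1 − e^(−3 × 0.02975 × 34.0) = 1 − e^(−3.034) = 1 − 0.04810 ≈ 0.952

0.952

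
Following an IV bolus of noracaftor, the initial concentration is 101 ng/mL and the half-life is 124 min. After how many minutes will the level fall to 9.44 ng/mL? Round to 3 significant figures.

k = ln 2 / 124 = 0.005590 min⁻¹
C(t) = C₀ e^(−kt)  ⇒  t = ln(C₀/C) / k
t = ln(101/9.44) / 0.005590 = 2.370 / 0.005590 ≈ 424 minutes

424 minutes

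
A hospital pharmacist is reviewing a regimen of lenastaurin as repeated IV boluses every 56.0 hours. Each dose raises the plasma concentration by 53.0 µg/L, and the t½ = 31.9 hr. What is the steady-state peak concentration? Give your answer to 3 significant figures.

k = ln 2 / 31.9 = 0.02173 hr⁻¹
Fraction remaining after one interval: e^(−kτ) = e^(−0.02173 × 56.0) = 0.2962
R = 1 / (1 − 0.2962) = 1.421
Css,max = 53.0 × 1.421 ≈ 75.3 µg/L

75.3 µg/L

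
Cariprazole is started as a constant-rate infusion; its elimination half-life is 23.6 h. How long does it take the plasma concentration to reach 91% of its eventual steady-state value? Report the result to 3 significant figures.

82.0 hours

k = ln 2 / 23.6 = 0.02937 h⁻¹
f = 1 − e^(−kt)  ⇒  t = −ln(1 − f) / k
t = −ln(1 − 0.91) / 0.02937 = 2.408 / 0.02937 ≈ 82.0 hours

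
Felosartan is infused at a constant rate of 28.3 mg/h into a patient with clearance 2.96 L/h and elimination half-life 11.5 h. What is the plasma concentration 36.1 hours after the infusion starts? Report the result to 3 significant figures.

Css = rate / CL = 28.3 / 2.96 = 9.561 µg/mL
k = ln 2 / 11.5 = 0.06027 h⁻¹
C(t) = Css (1 − e^(−kt)) = 9.561 × (1 − e^(−2.176)) = 9.561 × 0.8865 ≈ 8.48 µg/mL

8.48 µg/mL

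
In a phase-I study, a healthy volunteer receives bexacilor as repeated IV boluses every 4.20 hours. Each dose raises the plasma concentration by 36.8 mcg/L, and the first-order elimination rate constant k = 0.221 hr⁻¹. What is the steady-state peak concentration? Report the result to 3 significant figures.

Fraction remaining after one interval: e^(−kτ) = e^(−0.2210 × 4.20) = 0.3953
R = 1 / (1 − 0.3953) = 1.654
Css,max = 36.8 × 1.654 ≈ 60.9 mcg/L

60.9 mcg/L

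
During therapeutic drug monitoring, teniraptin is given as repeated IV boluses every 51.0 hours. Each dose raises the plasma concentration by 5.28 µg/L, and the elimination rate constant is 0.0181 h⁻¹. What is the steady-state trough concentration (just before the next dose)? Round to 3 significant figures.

3.48 µg/L

Fraction remaining after one interval: e^(−kτ) = e^(−0.01810 × 51.0) = 0.3973
R = 1 / (1 − 0.3973) = 1.659
Css,max = 5.28 × 1.659 = 8.760 µg/L
Css,min = Css,max × e^(−kτ) = 8.760 × 0.3973 ≈ 3.48 µg/L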